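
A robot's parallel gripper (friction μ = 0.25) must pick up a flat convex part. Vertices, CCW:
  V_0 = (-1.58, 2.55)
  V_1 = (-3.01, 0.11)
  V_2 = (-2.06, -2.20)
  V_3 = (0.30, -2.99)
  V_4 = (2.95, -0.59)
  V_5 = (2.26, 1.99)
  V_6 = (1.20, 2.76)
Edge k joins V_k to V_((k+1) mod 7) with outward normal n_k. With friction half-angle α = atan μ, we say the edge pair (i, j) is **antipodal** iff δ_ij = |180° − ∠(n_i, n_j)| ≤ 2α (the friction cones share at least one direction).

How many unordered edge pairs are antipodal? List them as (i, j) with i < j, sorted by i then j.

α = atan 0.25 = 14.04°;  2α = 28.07°
n_0 = (-0.8628, +0.5056)
n_1 = (-0.9248, -0.3803)
n_2 = (-0.3174, -0.9483)
n_3 = (+0.6713, -0.7412)
n_4 = (+0.9660, +0.2584)
n_5 = (+0.5877, +0.8091)
n_6 = (-0.0753, +0.9972)
  (0,1): δ = 127.27°  ·
  (0,2): δ = 78.13°  ·
  (0,3): δ = 17.46°  ✓
  (0,4): δ = 45.35°  ·
  (0,5): δ = 84.38°  ·
  (0,6): δ = 124.69°  ·
  (1,2): δ = 130.86°  ·
  (1,3): δ = 70.19°  ·
  (1,4): δ = 7.38°  ✓
  (1,5): δ = 31.65°  ·
  (1,6): δ = 71.96°  ·
  (2,3): δ = 119.33°  ·
  (2,4): δ = 56.52°  ·
  (2,5): δ = 17.49°  ✓
  (2,6): δ = 22.83°  ✓
  (3,4): δ = 117.19°  ·
  (3,5): δ = 78.16°  ·
  (3,6): δ = 37.85°  ·
  (4,5): δ = 140.97°  ·
  (4,6): δ = 100.65°  ·
  (5,6): δ = 139.68°  ·
antipodal pairs: 4

count = 4; pairs: (0,3), (1,4), (2,5), (2,6)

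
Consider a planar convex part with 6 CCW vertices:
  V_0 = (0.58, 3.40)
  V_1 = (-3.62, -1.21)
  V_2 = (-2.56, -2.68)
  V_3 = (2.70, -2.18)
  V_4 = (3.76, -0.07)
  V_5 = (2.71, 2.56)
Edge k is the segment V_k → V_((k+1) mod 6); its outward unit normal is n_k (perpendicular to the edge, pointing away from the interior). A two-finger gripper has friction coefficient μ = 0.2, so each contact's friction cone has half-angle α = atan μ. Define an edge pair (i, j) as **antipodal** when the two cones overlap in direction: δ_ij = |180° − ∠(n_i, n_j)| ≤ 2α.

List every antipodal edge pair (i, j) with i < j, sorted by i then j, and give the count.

α = atan 0.2 = 11.31°;  2α = 22.62°
n_0 = (-0.7392, +0.6735)
n_1 = (-0.8111, -0.5849)
n_2 = (+0.0946, -0.9955)
n_3 = (+0.8936, -0.4489)
n_4 = (+0.9287, +0.3708)
n_5 = (+0.3669, +0.9303)
  (0,1): δ = 101.87°  ·
  (0,2): δ = 42.23°  ·
  (0,3): δ = 15.66°  ✓
  (0,4): δ = 64.10°  ·
  (0,5): δ = 110.81°  ·
  (1,2): δ = 120.36°  ·
  (1,3): δ = 62.47°  ·
  (1,4): δ = 14.03°  ✓
  (1,5): δ = 32.68°  ·
  (2,3): δ = 122.10°  ·
  (2,4): δ = 73.67°  ·
  (2,5): δ = 26.95°  ·
  (3,4): δ = 131.56°  ·
  (3,5): δ = 84.85°  ·
  (4,5): δ = 133.29°  ·
antipodal pairs: 2

count = 2; pairs: (0,3), (1,4)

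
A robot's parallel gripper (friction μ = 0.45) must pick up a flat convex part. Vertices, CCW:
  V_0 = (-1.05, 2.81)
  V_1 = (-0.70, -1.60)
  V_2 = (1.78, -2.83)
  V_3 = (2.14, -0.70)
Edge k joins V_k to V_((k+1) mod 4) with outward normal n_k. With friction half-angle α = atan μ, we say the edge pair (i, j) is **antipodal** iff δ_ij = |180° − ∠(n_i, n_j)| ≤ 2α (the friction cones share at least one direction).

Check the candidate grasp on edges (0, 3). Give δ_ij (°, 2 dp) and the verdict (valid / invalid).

δ = 37.73°, valid

α = atan 0.45 = 24.23°;  2α = 48.46°
edge 0: e_0 = (+0.35, -4.41);  n_0 = (-0.9969, -0.0791)
edge 3: e_3 = (-3.19, +3.51);  n_3 = (+0.7400, +0.6726)
∠(n_0, n_3) = 142.27°
δ = |180° − 142.27°| = 37.73°
37.73° ≤ 2α = 48.46°  →  valid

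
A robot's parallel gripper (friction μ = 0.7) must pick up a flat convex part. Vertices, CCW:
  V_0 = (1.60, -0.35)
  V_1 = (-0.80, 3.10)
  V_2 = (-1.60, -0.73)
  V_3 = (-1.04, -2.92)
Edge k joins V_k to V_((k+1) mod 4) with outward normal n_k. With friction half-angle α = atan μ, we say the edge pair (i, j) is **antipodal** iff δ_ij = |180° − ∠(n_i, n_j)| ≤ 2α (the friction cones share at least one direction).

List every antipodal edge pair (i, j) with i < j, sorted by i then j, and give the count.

count = 4; pairs: (0,1), (0,2), (1,3), (2,3)

α = atan 0.7 = 34.99°;  2α = 69.98°
n_0 = (+0.8209, +0.5711)
n_1 = (-0.9789, +0.2045)
n_2 = (-0.9688, -0.2477)
n_3 = (+0.6975, -0.7165)
  (0,1): δ = 46.62°  ✓
  (0,2): δ = 20.48°  ✓
  (0,3): δ = 99.41°  ·
  (1,2): δ = 153.86°  ·
  (1,3): δ = 33.97°  ✓
  (2,3): δ = 60.11°  ✓
antipodal pairs: 4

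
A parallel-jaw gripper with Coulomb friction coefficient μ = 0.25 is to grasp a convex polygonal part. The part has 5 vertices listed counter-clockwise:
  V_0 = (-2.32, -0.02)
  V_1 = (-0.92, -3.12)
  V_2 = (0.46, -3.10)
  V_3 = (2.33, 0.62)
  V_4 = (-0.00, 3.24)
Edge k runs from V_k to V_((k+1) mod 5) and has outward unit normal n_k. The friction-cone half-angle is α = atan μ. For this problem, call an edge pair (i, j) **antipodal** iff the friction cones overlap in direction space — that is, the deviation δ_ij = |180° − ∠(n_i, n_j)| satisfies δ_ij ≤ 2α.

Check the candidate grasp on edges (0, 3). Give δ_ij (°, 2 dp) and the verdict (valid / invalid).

δ = 17.34°, valid

α = atan 0.25 = 14.04°;  2α = 28.07°
edge 0: e_0 = (+1.40, -3.10);  n_0 = (-0.9114, -0.4116)
edge 3: e_3 = (-2.33, +2.62);  n_3 = (+0.7473, +0.6645)
∠(n_0, n_3) = 162.66°
δ = |180° − 162.66°| = 17.34°
17.34° ≤ 2α = 28.07°  →  valid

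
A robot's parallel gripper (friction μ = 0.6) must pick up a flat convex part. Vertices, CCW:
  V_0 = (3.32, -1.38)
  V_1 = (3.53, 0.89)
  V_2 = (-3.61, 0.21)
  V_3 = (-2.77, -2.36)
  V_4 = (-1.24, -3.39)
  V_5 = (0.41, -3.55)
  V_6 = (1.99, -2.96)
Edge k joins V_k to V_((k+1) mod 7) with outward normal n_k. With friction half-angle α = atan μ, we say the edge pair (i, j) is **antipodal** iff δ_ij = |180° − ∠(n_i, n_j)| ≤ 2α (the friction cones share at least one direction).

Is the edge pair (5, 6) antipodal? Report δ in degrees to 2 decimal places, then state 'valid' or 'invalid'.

δ = 150.57°, invalid

α = atan 0.6 = 30.96°;  2α = 61.93°
edge 5: e_5 = (+1.58, +0.59);  n_5 = (+0.3498, -0.9368)
edge 6: e_6 = (+1.33, +1.58);  n_6 = (+0.7650, -0.6440)
∠(n_5, n_6) = 29.43°
δ = |180° − 29.43°| = 150.57°
150.57° > 2α = 61.93°  →  invalid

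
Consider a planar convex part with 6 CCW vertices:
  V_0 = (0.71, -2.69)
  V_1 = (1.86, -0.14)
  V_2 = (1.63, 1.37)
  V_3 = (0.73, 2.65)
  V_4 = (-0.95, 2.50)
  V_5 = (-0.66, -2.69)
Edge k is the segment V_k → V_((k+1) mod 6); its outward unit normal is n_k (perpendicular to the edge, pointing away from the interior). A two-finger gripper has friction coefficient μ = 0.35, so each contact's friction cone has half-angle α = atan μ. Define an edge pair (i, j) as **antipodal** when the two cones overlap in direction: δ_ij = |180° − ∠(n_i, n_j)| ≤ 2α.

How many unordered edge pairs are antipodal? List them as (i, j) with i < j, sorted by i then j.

α = atan 0.35 = 19.29°;  2α = 38.58°
n_0 = (+0.9116, -0.4111)
n_1 = (+0.9886, +0.1506)
n_2 = (+0.8180, +0.5752)
n_3 = (-0.0889, +0.9960)
n_4 = (-0.9984, -0.0558)
n_5 = (+0.0000, -1.0000)
  (0,1): δ = 147.06°  ·
  (0,2): δ = 120.61°  ·
  (0,3): δ = 60.62°  ·
  (0,4): δ = 27.47°  ✓
  (0,5): δ = 114.27°  ·
  (1,2): δ = 153.55°  ·
  (1,3): δ = 93.56°  ·
  (1,4): δ = 5.46°  ✓
  (1,5): δ = 81.34°  ·
  (2,3): δ = 120.01°  ·
  (2,4): δ = 31.91°  ✓
  (2,5): δ = 54.89°  ·
  (3,4): δ = 91.90°  ·
  (3,5): δ = 5.10°  ✓
  (4,5): δ = 93.20°  ·
antipodal pairs: 4

count = 4; pairs: (0,4), (1,4), (2,4), (3,5)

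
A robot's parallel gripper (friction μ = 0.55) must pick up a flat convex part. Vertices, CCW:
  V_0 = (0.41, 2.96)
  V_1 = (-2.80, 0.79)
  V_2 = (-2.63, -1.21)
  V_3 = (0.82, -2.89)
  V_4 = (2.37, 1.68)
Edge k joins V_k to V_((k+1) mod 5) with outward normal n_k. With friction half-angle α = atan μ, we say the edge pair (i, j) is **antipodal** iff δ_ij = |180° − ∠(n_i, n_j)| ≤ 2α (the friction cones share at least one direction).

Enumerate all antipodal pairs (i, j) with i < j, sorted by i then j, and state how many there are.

α = atan 0.55 = 28.81°;  2α = 57.62°
n_0 = (-0.5600, +0.8285)
n_1 = (-0.9964, -0.0847)
n_2 = (-0.4378, -0.8991)
n_3 = (+0.9470, -0.3212)
n_4 = (+0.5468, +0.8373)
  (0,1): δ = 119.20°  ·
  (0,2): δ = 60.02°  ·
  (0,3): δ = 37.21°  ✓
  (0,4): δ = 112.79°  ·
  (1,2): δ = 120.82°  ·
  (1,3): δ = 23.59°  ✓
  (1,4): δ = 51.99°  ✓
  (2,3): δ = 82.77°  ·
  (2,4): δ = 7.18°  ✓
  (3,4): δ = 104.41°  ·
antipodal pairs: 4

count = 4; pairs: (0,3), (1,3), (1,4), (2,4)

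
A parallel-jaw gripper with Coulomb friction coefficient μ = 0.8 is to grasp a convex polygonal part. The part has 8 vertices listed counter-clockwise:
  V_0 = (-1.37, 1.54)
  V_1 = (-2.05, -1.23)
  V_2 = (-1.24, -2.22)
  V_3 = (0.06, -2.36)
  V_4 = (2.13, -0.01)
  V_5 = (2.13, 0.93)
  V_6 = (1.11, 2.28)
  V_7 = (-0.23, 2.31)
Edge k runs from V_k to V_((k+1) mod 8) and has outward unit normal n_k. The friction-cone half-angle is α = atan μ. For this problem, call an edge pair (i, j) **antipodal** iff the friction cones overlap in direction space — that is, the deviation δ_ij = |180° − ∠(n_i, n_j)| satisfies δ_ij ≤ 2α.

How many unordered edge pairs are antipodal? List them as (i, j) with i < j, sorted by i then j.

count = 12; pairs: (0,3), (0,4), (0,5), (1,4), (1,5), (1,6), (2,5), (2,6), (2,7), (3,6), (3,7), (4,7)

α = atan 0.8 = 38.66°;  2α = 77.32°
n_0 = (-0.9712, +0.2384)
n_1 = (-0.7740, -0.6332)
n_2 = (-0.1071, -0.9943)
n_3 = (+0.7504, -0.6610)
n_4 = (+1.0000, -0.0000)
n_5 = (+0.7979, +0.6028)
n_6 = (+0.0224, +0.9997)
n_7 = (-0.5597, +0.8287)
  (0,1): δ = 126.92°  ·
  (0,2): δ = 82.35°  ·
  (0,3): δ = 27.58°  ✓
  (0,4): δ = 13.79°  ✓
  (0,5): δ = 50.87°  ✓
  (0,6): δ = 102.51°  ·
  (0,7): δ = 137.83°  ·
  (1,2): δ = 135.44°  ·
  (1,3): δ = 80.66°  ·
  (1,4): δ = 39.29°  ✓
  (1,5): δ = 2.22°  ✓
  (1,6): δ = 49.43°  ✓
  (1,7): δ = 84.75°  ·
  (2,3): δ = 125.23°  ·
  (2,4): δ = 83.85°  ·
  (2,5): δ = 46.78°  ✓
  (2,6): δ = 4.86°  ✓
  (2,7): δ = 40.18°  ✓
  (3,4): δ = 138.62°  ·
  (3,5): δ = 101.55°  ·
  (3,6): δ = 49.91°  ✓
  (3,7): δ = 14.59°  ✓
  (4,5): δ = 142.93°  ·
  (4,6): δ = 91.28°  ·
  (4,7): δ = 55.96°  ✓
  (5,6): δ = 128.36°  ·
  (5,7): δ = 93.04°  ·
  (6,7): δ = 144.68°  ·
antipodal pairs: 12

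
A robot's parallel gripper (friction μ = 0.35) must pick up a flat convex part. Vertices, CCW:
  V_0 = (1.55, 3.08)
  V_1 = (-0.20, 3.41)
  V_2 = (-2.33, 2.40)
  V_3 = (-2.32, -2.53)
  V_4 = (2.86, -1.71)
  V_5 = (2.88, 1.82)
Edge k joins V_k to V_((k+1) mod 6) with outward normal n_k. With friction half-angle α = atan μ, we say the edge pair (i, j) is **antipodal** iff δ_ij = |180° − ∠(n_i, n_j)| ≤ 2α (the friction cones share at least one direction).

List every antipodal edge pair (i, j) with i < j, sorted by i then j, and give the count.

α = atan 0.35 = 19.29°;  2α = 38.58°
n_0 = (+0.1853, +0.9827)
n_1 = (-0.4285, +0.9036)
n_2 = (-1.0000, -0.0020)
n_3 = (+0.1564, -0.9877)
n_4 = (+1.0000, -0.0057)
n_5 = (+0.6877, +0.7260)
  (0,1): δ = 143.95°  ·
  (0,2): δ = 79.20°  ·
  (0,3): δ = 19.67°  ✓
  (0,4): δ = 100.35°  ·
  (0,5): δ = 147.23°  ·
  (1,2): δ = 115.25°  ·
  (1,3): δ = 16.37°  ✓
  (1,4): δ = 64.31°  ·
  (1,5): δ = 111.18°  ·
  (2,3): δ = 81.12°  ·
  (2,4): δ = 0.44°  ✓
  (2,5): δ = 46.43°  ·
  (3,4): δ = 99.32°  ·
  (3,5): δ = 52.45°  ·
  (4,5): δ = 133.13°  ·
antipodal pairs: 3

count = 3; pairs: (0,3), (1,3), (2,4)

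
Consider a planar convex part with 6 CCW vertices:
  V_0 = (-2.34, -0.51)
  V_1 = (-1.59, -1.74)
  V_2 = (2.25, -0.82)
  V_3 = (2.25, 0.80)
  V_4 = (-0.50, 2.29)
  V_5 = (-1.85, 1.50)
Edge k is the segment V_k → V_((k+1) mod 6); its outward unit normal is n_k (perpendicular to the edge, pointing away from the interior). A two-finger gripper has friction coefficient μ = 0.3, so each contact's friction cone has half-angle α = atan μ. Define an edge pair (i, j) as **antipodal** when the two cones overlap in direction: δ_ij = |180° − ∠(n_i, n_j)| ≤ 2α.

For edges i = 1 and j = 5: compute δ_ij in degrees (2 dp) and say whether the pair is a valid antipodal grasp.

δ = 62.83°, invalid

α = atan 0.3 = 16.70°;  2α = 33.40°
edge 1: e_1 = (+3.84, +0.92);  n_1 = (+0.2330, -0.9725)
edge 5: e_5 = (-0.49, -2.01);  n_5 = (-0.9715, +0.2368)
∠(n_1, n_5) = 117.17°
δ = |180° − 117.17°| = 62.83°
62.83° > 2α = 33.40°  →  invalid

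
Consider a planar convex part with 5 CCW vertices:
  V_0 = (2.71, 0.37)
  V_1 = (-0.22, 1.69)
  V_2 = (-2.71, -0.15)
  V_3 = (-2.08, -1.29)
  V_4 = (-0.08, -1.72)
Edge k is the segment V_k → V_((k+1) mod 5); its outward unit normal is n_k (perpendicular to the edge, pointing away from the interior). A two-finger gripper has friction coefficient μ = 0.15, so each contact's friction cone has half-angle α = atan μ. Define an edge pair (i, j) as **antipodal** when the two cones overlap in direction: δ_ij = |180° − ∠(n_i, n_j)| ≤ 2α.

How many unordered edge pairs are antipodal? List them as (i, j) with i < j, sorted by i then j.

count = 2; pairs: (0,3), (1,4)

α = atan 0.15 = 8.53°;  2α = 17.06°
n_0 = (+0.4108, +0.9117)
n_1 = (-0.5943, +0.8042)
n_2 = (-0.8752, -0.4837)
n_3 = (-0.2102, -0.9777)
n_4 = (+0.5995, -0.8003)
  (0,1): δ = 119.29°  ·
  (0,2): δ = 36.82°  ·
  (0,3): δ = 12.12°  ✓
  (0,4): δ = 61.09°  ·
  (1,2): δ = 97.54°  ·
  (1,3): δ = 48.60°  ·
  (1,4): δ = 0.37°  ✓
  (2,3): δ = 131.06°  ·
  (2,4): δ = 82.09°  ·
  (3,4): δ = 131.03°  ·
antipodal pairs: 2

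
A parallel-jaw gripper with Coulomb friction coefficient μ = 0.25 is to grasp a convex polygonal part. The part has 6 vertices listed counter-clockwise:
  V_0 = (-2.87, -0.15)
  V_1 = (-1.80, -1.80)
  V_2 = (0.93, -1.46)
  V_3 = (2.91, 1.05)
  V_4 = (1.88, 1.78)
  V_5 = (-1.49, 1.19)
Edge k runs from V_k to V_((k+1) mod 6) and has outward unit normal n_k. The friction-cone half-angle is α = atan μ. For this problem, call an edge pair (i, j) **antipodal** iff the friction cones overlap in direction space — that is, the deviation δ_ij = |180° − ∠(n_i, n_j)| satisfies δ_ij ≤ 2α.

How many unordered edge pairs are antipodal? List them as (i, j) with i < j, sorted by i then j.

α = atan 0.25 = 14.04°;  2α = 28.07°
n_0 = (-0.8390, -0.5441)
n_1 = (+0.1236, -0.9923)
n_2 = (+0.7851, -0.6193)
n_3 = (+0.5782, +0.8159)
n_4 = (-0.1725, +0.9850)
n_5 = (-0.6966, +0.7174)
  (0,1): δ = 115.86°  ·
  (0,2): δ = 71.23°  ·
  (0,3): δ = 21.71°  ✓
  (0,4): δ = 66.97°  ·
  (0,5): δ = 101.19°  ·
  (1,2): δ = 135.37°  ·
  (1,3): δ = 42.43°  ·
  (1,4): δ = 2.83°  ✓
  (1,5): δ = 37.06°  ·
  (2,3): δ = 87.06°  ·
  (2,4): δ = 41.80°  ·
  (2,5): δ = 7.57°  ✓
  (3,4): δ = 134.74°  ·
  (3,5): δ = 100.52°  ·
  (4,5): δ = 145.77°  ·
antipodal pairs: 3

count = 3; pairs: (0,3), (1,4), (2,5)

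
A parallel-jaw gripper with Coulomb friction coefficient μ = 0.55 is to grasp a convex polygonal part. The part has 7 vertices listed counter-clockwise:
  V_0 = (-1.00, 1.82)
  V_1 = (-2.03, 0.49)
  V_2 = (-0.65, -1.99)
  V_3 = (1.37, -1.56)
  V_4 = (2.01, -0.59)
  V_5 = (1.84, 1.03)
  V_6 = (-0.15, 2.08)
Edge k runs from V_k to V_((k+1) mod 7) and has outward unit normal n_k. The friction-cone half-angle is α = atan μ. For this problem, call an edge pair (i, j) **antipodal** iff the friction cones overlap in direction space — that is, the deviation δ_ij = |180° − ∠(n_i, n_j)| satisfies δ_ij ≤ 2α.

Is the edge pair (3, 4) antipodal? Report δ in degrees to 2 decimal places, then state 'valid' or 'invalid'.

α = atan 0.55 = 28.81°;  2α = 57.62°
edge 3: e_3 = (+0.64, +0.97);  n_3 = (+0.8347, -0.5507)
edge 4: e_4 = (-0.17, +1.62);  n_4 = (+0.9945, +0.1044)
∠(n_3, n_4) = 39.41°
δ = |180° − 39.41°| = 140.59°
140.59° > 2α = 57.62°  →  invalid

δ = 140.59°, invalid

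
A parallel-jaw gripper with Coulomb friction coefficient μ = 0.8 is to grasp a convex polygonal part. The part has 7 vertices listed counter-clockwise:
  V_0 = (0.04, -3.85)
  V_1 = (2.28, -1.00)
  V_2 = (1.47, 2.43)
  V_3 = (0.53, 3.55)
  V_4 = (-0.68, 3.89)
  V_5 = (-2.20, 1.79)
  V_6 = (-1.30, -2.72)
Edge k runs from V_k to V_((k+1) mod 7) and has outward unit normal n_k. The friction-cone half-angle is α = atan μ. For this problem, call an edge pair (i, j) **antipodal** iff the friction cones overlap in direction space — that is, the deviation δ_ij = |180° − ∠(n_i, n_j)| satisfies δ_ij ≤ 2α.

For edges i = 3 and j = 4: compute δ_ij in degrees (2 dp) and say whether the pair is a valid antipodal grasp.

α = atan 0.8 = 38.66°;  2α = 77.32°
edge 3: e_3 = (-1.21, +0.34);  n_3 = (+0.2705, +0.9627)
edge 4: e_4 = (-1.52, -2.10);  n_4 = (-0.8101, +0.5863)
∠(n_3, n_4) = 69.80°
δ = |180° − 69.80°| = 110.20°
110.20° > 2α = 77.32°  →  invalid

δ = 110.20°, invalid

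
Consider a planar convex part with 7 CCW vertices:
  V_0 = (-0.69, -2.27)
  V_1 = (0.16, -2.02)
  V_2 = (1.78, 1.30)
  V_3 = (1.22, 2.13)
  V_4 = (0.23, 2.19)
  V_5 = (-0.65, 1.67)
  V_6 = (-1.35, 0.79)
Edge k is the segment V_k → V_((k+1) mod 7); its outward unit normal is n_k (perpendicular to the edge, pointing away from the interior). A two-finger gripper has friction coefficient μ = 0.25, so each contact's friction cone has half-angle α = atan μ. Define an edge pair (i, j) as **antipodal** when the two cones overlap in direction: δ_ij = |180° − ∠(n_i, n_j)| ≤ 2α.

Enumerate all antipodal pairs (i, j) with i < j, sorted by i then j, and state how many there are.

count = 4; pairs: (0,3), (0,4), (1,5), (2,6)

α = atan 0.25 = 14.04°;  2α = 28.07°
n_0 = (+0.2822, -0.9594)
n_1 = (+0.8987, -0.4385)
n_2 = (+0.8290, +0.5593)
n_3 = (+0.0605, +0.9982)
n_4 = (-0.5087, +0.8609)
n_5 = (-0.7826, +0.6225)
n_6 = (-0.9775, -0.2108)
  (0,1): δ = 132.40°  ·
  (0,2): δ = 72.38°  ·
  (0,3): δ = 19.86°  ✓
  (0,4): δ = 14.19°  ✓
  (0,5): δ = 35.11°  ·
  (0,6): δ = 85.78°  ·
  (1,2): δ = 119.98°  ·
  (1,3): δ = 67.46°  ·
  (1,4): δ = 33.41°  ·
  (1,5): δ = 12.49°  ✓
  (1,6): δ = 38.18°  ·
  (2,3): δ = 127.48°  ·
  (2,4): δ = 93.43°  ·
  (2,5): δ = 72.51°  ·
  (2,6): δ = 21.84°  ✓
  (3,4): δ = 145.95°  ·
  (3,5): δ = 125.03°  ·
  (3,6): δ = 74.36°  ·
  (4,5): δ = 159.08°  ·
  (4,6): δ = 108.41°  ·
  (5,6): δ = 129.33°  ·
antipodal pairs: 4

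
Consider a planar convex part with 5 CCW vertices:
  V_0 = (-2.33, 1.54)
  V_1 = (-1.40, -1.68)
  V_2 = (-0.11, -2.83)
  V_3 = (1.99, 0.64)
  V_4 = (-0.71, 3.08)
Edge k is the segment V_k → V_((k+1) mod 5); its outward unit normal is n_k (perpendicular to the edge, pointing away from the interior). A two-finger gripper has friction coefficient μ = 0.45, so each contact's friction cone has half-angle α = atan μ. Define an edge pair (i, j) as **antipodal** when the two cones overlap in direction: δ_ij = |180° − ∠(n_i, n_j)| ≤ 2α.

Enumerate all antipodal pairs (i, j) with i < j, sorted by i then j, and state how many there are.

count = 4; pairs: (0,2), (0,3), (1,3), (2,4)

α = atan 0.45 = 24.23°;  2α = 48.46°
n_0 = (-0.9607, -0.2775)
n_1 = (-0.6654, -0.7465)
n_2 = (+0.8555, -0.5178)
n_3 = (+0.6705, +0.7419)
n_4 = (-0.6890, +0.7248)
  (0,1): δ = 147.83°  ·
  (0,2): δ = 47.29°  ✓
  (0,3): δ = 31.79°  ✓
  (0,4): δ = 117.44°  ·
  (1,2): δ = 79.47°  ·
  (1,3): δ = 0.39°  ✓
  (1,4): δ = 85.27°  ·
  (2,3): δ = 100.92°  ·
  (2,4): δ = 15.27°  ✓
  (3,4): δ = 94.35°  ·
antipodal pairs: 4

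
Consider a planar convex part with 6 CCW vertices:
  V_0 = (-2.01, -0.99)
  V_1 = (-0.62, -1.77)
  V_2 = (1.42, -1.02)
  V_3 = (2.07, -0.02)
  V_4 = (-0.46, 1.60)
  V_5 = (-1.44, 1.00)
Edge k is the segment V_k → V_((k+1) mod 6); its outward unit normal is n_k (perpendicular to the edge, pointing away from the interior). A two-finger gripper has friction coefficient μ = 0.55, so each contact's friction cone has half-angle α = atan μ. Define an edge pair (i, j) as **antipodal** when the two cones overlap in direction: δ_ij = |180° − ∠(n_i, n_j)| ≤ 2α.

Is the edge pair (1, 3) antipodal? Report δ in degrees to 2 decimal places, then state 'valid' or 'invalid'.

α = atan 0.55 = 28.81°;  2α = 57.62°
edge 1: e_1 = (+2.04, +0.75);  n_1 = (+0.3451, -0.9386)
edge 3: e_3 = (-2.53, +1.62);  n_3 = (+0.5392, +0.8422)
∠(n_1, n_3) = 127.18°
δ = |180° − 127.18°| = 52.82°
52.82° ≤ 2α = 57.62°  →  valid

δ = 52.82°, valid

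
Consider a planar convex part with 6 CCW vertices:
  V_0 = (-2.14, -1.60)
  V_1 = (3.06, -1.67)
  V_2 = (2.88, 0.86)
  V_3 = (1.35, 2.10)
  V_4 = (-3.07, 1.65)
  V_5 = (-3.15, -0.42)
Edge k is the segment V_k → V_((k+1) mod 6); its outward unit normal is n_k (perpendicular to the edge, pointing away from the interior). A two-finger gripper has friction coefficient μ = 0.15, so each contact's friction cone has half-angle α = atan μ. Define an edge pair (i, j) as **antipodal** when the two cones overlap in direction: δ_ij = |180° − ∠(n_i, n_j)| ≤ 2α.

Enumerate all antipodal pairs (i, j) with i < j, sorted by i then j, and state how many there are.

α = atan 0.15 = 8.53°;  2α = 17.06°
n_0 = (-0.0135, -0.9999)
n_1 = (+0.9975, +0.0710)
n_2 = (+0.6296, +0.7769)
n_3 = (-0.1013, +0.9949)
n_4 = (-0.9993, +0.0386)
n_5 = (-0.7597, -0.6503)
  (0,1): δ = 85.16°  ·
  (0,2): δ = 38.25°  ·
  (0,3): δ = 6.58°  ✓
  (0,4): δ = 88.56°  ·
  (0,5): δ = 131.33°  ·
  (1,2): δ = 133.09°  ·
  (1,3): δ = 88.26°  ·
  (1,4): δ = 6.28°  ✓
  (1,5): δ = 36.49°  ·
  (2,3): δ = 135.16°  ·
  (2,4): δ = 53.19°  ·
  (2,5): δ = 10.42°  ✓
  (3,4): δ = 98.03°  ·
  (3,5): δ = 55.25°  ·
  (4,5): δ = 137.23°  ·
antipodal pairs: 3

count = 3; pairs: (0,3), (1,4), (2,5)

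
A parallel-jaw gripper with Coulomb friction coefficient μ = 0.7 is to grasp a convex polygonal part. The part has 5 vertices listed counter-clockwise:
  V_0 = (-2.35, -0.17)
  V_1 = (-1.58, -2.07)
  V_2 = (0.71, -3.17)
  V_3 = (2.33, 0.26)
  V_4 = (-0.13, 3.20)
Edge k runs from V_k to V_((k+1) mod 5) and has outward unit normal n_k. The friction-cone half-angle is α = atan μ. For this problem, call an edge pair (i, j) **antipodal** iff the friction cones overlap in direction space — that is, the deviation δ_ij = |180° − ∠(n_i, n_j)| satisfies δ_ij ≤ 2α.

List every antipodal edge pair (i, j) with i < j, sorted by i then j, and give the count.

count = 4; pairs: (0,2), (0,3), (1,3), (2,4)

α = atan 0.7 = 34.99°;  2α = 69.98°
n_0 = (-0.9268, -0.3756)
n_1 = (-0.4330, -0.9014)
n_2 = (+0.9042, -0.4271)
n_3 = (+0.7669, +0.6417)
n_4 = (-0.8351, +0.5501)
  (0,1): δ = 137.72°  ·
  (0,2): δ = 47.34°  ✓
  (0,3): δ = 17.86°  ✓
  (0,4): δ = 124.56°  ·
  (1,2): δ = 89.62°  ·
  (1,3): δ = 24.42°  ✓
  (1,4): δ = 82.28°  ·
  (2,3): δ = 114.80°  ·
  (2,4): δ = 8.09°  ✓
  (3,4): δ = 73.30°  ·
antipodal pairs: 4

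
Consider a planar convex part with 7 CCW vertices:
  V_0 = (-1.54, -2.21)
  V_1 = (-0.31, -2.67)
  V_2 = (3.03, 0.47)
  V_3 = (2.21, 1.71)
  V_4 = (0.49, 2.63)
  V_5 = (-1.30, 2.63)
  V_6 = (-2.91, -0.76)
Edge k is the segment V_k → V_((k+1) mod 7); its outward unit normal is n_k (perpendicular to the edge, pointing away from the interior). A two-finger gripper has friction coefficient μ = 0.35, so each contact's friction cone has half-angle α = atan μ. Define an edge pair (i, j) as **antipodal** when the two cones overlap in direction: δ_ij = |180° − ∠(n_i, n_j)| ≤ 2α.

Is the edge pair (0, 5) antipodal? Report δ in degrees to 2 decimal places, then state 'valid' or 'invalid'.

α = atan 0.35 = 19.29°;  2α = 38.58°
edge 0: e_0 = (+1.23, -0.46);  n_0 = (-0.3503, -0.9366)
edge 5: e_5 = (-1.61, -3.39);  n_5 = (-0.9033, +0.4290)
∠(n_0, n_5) = 94.90°
δ = |180° − 94.90°| = 85.10°
85.10° > 2α = 38.58°  →  invalid

δ = 85.10°, invalid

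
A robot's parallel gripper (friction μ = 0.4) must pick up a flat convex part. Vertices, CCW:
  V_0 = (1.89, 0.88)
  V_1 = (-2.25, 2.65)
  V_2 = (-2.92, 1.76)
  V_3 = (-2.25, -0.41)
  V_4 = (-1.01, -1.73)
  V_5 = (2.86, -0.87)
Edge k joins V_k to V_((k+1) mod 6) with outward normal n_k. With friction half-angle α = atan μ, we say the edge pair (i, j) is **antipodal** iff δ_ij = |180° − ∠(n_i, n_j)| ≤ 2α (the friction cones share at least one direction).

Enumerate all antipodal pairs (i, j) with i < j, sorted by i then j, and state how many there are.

α = atan 0.4 = 21.80°;  2α = 43.60°
n_0 = (+0.3931, +0.9195)
n_1 = (-0.7989, +0.6014)
n_2 = (-0.9555, -0.2950)
n_3 = (-0.7288, -0.6847)
n_4 = (+0.2169, -0.9762)
n_5 = (+0.8746, +0.4848)
  (0,1): δ = 103.82°  ·
  (0,2): δ = 49.69°  ·
  (0,3): δ = 23.64°  ✓
  (0,4): δ = 35.68°  ✓
  (0,5): δ = 142.15°  ·
  (1,2): δ = 125.87°  ·
  (1,3): δ = 99.82°  ·
  (1,4): δ = 40.50°  ✓
  (1,5): δ = 65.97°  ·
  (2,3): δ = 153.95°  ·
  (2,4): δ = 94.63°  ·
  (2,5): δ = 11.84°  ✓
  (3,4): δ = 120.68°  ·
  (3,5): δ = 14.21°  ✓
  (4,5): δ = 73.53°  ·
antipodal pairs: 5

count = 5; pairs: (0,3), (0,4), (1,4), (2,5), (3,5)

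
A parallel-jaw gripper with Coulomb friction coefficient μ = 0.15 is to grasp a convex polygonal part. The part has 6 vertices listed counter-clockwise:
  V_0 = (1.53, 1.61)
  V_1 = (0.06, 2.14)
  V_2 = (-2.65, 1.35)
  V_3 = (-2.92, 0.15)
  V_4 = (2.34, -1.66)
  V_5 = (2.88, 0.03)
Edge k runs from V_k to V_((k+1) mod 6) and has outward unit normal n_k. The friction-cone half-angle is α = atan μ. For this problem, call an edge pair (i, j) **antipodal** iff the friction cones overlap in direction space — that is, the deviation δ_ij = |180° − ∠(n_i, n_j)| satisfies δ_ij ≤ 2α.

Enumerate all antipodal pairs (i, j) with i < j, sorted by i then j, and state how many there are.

α = atan 0.15 = 8.53°;  2α = 17.06°
n_0 = (+0.3392, +0.9407)
n_1 = (-0.2799, +0.9600)
n_2 = (-0.9756, +0.2195)
n_3 = (-0.3254, -0.9456)
n_4 = (+0.9526, -0.3044)
n_5 = (+0.7603, +0.6496)
  (0,1): δ = 143.92°  ·
  (0,2): δ = 82.85°  ·
  (0,3): δ = 0.84°  ✓
  (0,4): δ = 92.11°  ·
  (0,5): δ = 150.34°  ·
  (1,2): δ = 118.93°  ·
  (1,3): δ = 35.24°  ·
  (1,4): δ = 56.03°  ·
  (1,5): δ = 114.26°  ·
  (2,3): δ = 96.31°  ·
  (2,4): δ = 5.04°  ✓
  (2,5): δ = 53.19°  ·
  (3,4): δ = 88.73°  ·
  (3,5): δ = 30.50°  ·
  (4,5): δ = 121.77°  ·
antipodal pairs: 2

count = 2; pairs: (0,3), (2,4)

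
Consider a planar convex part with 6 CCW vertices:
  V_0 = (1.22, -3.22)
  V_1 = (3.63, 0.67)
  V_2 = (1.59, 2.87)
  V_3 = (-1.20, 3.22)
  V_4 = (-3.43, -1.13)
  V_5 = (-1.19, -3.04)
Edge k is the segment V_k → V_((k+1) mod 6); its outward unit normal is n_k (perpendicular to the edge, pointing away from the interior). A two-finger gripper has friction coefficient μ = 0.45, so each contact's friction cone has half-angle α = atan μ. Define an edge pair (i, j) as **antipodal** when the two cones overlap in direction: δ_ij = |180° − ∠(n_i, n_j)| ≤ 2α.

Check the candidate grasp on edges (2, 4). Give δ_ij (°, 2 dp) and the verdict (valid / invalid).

α = atan 0.45 = 24.23°;  2α = 48.46°
edge 2: e_2 = (-2.79, +0.35);  n_2 = (+0.1245, +0.9922)
edge 4: e_4 = (+2.24, -1.91);  n_4 = (-0.6488, -0.7609)
∠(n_2, n_4) = 146.70°
δ = |180° − 146.70°| = 33.30°
33.30° ≤ 2α = 48.46°  →  valid

δ = 33.30°, valid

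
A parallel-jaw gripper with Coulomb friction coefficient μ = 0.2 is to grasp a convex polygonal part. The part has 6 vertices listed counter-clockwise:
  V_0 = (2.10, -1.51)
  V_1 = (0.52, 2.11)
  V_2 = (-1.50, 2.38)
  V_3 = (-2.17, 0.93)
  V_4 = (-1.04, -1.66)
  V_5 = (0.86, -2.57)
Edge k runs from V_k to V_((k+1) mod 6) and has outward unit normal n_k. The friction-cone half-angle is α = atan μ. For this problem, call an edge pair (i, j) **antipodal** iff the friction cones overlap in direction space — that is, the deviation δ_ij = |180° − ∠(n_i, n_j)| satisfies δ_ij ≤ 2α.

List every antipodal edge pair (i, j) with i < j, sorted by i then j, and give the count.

count = 2; pairs: (0,3), (1,4)

α = atan 0.2 = 11.31°;  2α = 22.62°
n_0 = (+0.9165, +0.4000)
n_1 = (+0.1325, +0.9912)
n_2 = (-0.9078, +0.4195)
n_3 = (-0.9166, -0.3999)
n_4 = (-0.4320, -0.9019)
n_5 = (+0.6498, -0.7601)
  (0,1): δ = 121.19°  ·
  (0,2): δ = 48.38°  ·
  (0,3): δ = 0.01°  ✓
  (0,4): δ = 40.83°  ·
  (0,5): δ = 106.95°  ·
  (1,2): δ = 107.19°  ·
  (1,3): δ = 58.82°  ·
  (1,4): δ = 17.98°  ✓
  (1,5): δ = 48.14°  ·
  (2,3): δ = 131.63°  ·
  (2,4): δ = 90.79°  ·
  (2,5): δ = 24.67°  ·
  (3,4): δ = 139.16°  ·
  (3,5): δ = 73.05°  ·
  (4,5): δ = 113.88°  ·
antipodal pairs: 2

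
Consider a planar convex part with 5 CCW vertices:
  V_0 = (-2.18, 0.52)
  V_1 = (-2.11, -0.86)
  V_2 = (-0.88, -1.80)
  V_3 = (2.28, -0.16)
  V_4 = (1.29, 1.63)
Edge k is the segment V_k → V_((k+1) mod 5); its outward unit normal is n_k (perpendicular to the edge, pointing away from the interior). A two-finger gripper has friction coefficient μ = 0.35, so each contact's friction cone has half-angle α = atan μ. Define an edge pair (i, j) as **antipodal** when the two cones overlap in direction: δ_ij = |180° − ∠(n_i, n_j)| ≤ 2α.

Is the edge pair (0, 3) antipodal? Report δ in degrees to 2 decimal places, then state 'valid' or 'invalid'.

α = atan 0.35 = 19.29°;  2α = 38.58°
edge 0: e_0 = (+0.07, -1.38);  n_0 = (-0.9987, -0.0507)
edge 3: e_3 = (-0.99, +1.79);  n_3 = (+0.8751, +0.4840)
∠(n_0, n_3) = 153.96°
δ = |180° − 153.96°| = 26.04°
26.04° ≤ 2α = 38.58°  →  valid

δ = 26.04°, valid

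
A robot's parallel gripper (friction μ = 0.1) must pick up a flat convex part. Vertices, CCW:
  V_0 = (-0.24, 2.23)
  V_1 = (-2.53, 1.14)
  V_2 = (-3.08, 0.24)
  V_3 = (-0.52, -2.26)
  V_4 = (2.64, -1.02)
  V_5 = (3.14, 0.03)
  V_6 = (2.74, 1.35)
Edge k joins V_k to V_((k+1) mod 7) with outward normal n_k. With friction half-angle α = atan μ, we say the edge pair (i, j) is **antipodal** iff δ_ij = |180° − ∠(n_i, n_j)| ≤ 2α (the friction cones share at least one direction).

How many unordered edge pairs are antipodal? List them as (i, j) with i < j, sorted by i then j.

count = 2; pairs: (0,3), (1,4)

α = atan 0.1 = 5.71°;  2α = 11.42°
n_0 = (-0.4298, +0.9029)
n_1 = (-0.8533, +0.5215)
n_2 = (-0.6987, -0.7154)
n_3 = (+0.3653, -0.9309)
n_4 = (+0.9029, -0.4299)
n_5 = (+0.9570, +0.2900)
n_6 = (+0.2832, +0.9591)
  (0,1): δ = 146.88°  ·
  (0,2): δ = 69.77°  ·
  (0,3): δ = 4.03°  ✓
  (0,4): δ = 39.08°  ·
  (0,5): δ = 81.40°  ·
  (0,6): δ = 138.09°  ·
  (1,2): δ = 102.89°  ·
  (1,3): δ = 37.15°  ·
  (1,4): δ = 5.97°  ✓
  (1,5): δ = 48.29°  ·
  (1,6): δ = 104.98°  ·
  (2,3): δ = 114.25°  ·
  (2,4): δ = 71.14°  ·
  (2,5): δ = 28.82°  ·
  (2,6): δ = 27.87°  ·
  (3,4): δ = 136.89°  ·
  (3,5): δ = 94.57°  ·
  (3,6): δ = 37.88°  ·
  (4,5): δ = 137.68°  ·
  (4,6): δ = 80.99°  ·
  (5,6): δ = 123.31°  ·
antipodal pairs: 2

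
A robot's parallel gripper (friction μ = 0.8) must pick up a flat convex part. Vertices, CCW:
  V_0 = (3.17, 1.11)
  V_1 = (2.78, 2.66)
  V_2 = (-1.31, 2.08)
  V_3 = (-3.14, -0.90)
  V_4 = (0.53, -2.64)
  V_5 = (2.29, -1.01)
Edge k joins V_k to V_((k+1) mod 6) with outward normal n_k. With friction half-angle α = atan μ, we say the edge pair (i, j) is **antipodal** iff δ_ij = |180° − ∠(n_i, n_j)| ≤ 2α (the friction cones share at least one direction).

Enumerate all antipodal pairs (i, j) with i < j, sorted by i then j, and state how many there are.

count = 7; pairs: (0,2), (0,3), (1,3), (1,4), (1,5), (2,4), (2,5)

α = atan 0.8 = 38.66°;  2α = 77.32°
n_0 = (+0.9698, +0.2440)
n_1 = (-0.1404, +0.9901)
n_2 = (-0.8521, +0.5233)
n_3 = (-0.4284, -0.9036)
n_4 = (+0.6795, -0.7337)
n_5 = (+0.9236, -0.3834)
  (0,1): δ = 96.05°  ·
  (0,2): δ = 45.68°  ✓
  (0,3): δ = 50.51°  ✓
  (0,4): δ = 118.68°  ·
  (0,5): δ = 143.33°  ·
  (1,2): δ = 129.63°  ·
  (1,3): δ = 33.44°  ✓
  (1,4): δ = 34.73°  ✓
  (1,5): δ = 59.39°  ✓
  (2,3): δ = 83.81°  ·
  (2,4): δ = 15.64°  ✓
  (2,5): δ = 9.01°  ✓
  (3,4): δ = 111.83°  ·
  (3,5): δ = 87.18°  ·
  (4,5): δ = 155.35°  ·
antipodal pairs: 7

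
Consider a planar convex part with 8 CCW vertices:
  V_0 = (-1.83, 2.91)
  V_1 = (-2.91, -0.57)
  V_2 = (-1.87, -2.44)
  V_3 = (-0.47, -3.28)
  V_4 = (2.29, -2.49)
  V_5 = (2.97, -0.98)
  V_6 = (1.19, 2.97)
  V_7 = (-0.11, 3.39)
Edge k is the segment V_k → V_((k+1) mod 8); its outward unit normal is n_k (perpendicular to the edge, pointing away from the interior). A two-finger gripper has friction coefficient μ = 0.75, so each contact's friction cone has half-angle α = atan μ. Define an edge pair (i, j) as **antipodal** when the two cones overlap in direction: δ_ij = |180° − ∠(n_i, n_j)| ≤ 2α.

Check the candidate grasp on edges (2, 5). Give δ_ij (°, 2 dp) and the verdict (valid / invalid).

δ = 34.78°, valid

α = atan 0.75 = 36.87°;  2α = 73.74°
edge 2: e_2 = (+1.40, -0.84);  n_2 = (-0.5145, -0.8575)
edge 5: e_5 = (-1.78, +3.95);  n_5 = (+0.9117, +0.4108)
∠(n_2, n_5) = 145.22°
δ = |180° − 145.22°| = 34.78°
34.78° ≤ 2α = 73.74°  →  valid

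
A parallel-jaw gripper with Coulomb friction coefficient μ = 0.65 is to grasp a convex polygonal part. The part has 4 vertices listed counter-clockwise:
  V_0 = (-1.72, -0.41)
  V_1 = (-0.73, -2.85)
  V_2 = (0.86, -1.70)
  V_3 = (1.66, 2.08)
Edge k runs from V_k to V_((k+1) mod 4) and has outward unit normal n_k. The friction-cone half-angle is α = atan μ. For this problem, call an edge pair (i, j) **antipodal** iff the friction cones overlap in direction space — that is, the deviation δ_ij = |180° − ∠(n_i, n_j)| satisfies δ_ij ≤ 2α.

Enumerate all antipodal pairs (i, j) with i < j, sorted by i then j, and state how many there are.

count = 3; pairs: (0,2), (1,3), (2,3)

α = atan 0.65 = 33.02°;  2α = 66.05°
n_0 = (-0.9266, -0.3760)
n_1 = (+0.5860, -0.8103)
n_2 = (+0.9783, -0.2071)
n_3 = (-0.5931, +0.8051)
  (0,1): δ = 76.21°  ·
  (0,2): δ = 34.03°  ✓
  (0,3): δ = 104.29°  ·
  (1,2): δ = 137.83°  ·
  (1,3): δ = 0.50°  ✓
  (2,3): δ = 41.67°  ✓
antipodal pairs: 3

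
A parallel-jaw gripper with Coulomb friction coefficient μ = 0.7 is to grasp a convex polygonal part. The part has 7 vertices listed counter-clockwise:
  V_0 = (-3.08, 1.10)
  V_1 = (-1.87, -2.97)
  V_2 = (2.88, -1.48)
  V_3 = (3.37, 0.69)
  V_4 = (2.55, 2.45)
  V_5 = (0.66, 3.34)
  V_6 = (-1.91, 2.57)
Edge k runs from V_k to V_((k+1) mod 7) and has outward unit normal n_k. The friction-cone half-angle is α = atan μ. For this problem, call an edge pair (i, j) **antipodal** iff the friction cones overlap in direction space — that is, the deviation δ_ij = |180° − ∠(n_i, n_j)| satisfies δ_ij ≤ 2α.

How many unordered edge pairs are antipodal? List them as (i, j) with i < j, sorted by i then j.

count = 9; pairs: (0,2), (0,3), (0,4), (1,4), (1,5), (1,6), (2,5), (2,6), (3,6)

α = atan 0.7 = 34.99°;  2α = 69.98°
n_0 = (-0.9585, -0.2850)
n_1 = (+0.2993, -0.9542)
n_2 = (+0.9754, -0.2203)
n_3 = (+0.9064, +0.4223)
n_4 = (+0.4260, +0.9047)
n_5 = (-0.2870, +0.9579)
n_6 = (-0.7824, +0.6227)
  (0,1): δ = 89.14°  ·
  (0,2): δ = 29.28°  ✓
  (0,3): δ = 8.42°  ✓
  (0,4): δ = 48.23°  ✓
  (0,5): δ = 90.12°  ·
  (0,6): δ = 124.93°  ·
  (1,2): δ = 120.14°  ·
  (1,3): δ = 82.43°  ·
  (1,4): δ = 42.63°  ✓
  (1,5): δ = 0.74°  ✓
  (1,6): δ = 34.07°  ✓
  (2,3): δ = 142.29°  ·
  (2,4): δ = 102.49°  ·
  (2,5): δ = 60.60°  ✓
  (2,6): δ = 25.79°  ✓
  (3,4): δ = 140.20°  ·
  (3,5): δ = 98.30°  ·
  (3,6): δ = 63.50°  ✓
  (4,5): δ = 138.11°  ·
  (4,6): δ = 103.30°  ·
  (5,6): δ = 145.20°  ·
antipodal pairs: 9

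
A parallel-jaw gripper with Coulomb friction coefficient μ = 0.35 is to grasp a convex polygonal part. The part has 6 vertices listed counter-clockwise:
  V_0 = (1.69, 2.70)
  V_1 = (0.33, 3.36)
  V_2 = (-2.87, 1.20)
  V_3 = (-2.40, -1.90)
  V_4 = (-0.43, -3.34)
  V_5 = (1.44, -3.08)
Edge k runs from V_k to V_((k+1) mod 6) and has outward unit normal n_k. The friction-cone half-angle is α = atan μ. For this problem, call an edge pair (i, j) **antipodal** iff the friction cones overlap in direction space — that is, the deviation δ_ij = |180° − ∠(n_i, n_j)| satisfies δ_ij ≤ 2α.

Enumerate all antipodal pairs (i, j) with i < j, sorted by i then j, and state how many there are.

count = 4; pairs: (0,3), (0,4), (1,4), (2,5)

α = atan 0.35 = 19.29°;  2α = 38.58°
n_0 = (+0.4366, +0.8997)
n_1 = (-0.5595, +0.8288)
n_2 = (-0.9887, -0.1499)
n_3 = (-0.5901, -0.8073)
n_4 = (+0.1377, -0.9905)
n_5 = (+0.9991, -0.0432)
  (0,1): δ = 120.09°  ·
  (0,2): δ = 55.49°  ·
  (0,3): δ = 10.28°  ✓
  (0,4): δ = 33.80°  ✓
  (0,5): δ = 113.41°  ·
  (1,2): δ = 115.40°  ·
  (1,3): δ = 70.18°  ·
  (1,4): δ = 26.10°  ✓
  (1,5): δ = 53.50°  ·
  (2,3): δ = 134.79°  ·
  (2,4): δ = 90.71°  ·
  (2,5): δ = 11.10°  ✓
  (3,4): δ = 135.92°  ·
  (3,5): δ = 56.31°  ·
  (4,5): δ = 100.39°  ·
antipodal pairs: 4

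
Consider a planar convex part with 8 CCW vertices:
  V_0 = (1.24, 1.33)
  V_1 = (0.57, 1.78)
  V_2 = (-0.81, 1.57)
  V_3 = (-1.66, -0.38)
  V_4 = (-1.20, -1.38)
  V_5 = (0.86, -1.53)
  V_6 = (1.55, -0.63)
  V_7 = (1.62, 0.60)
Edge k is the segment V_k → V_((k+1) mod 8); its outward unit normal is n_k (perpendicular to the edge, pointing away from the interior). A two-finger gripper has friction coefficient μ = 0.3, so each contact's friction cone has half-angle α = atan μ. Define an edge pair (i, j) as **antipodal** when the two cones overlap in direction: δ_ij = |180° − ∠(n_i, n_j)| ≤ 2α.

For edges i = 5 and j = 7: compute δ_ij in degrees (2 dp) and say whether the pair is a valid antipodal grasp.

δ = 115.02°, invalid

α = atan 0.3 = 16.70°;  2α = 33.40°
edge 5: e_5 = (+0.69, +0.90);  n_5 = (+0.7936, -0.6084)
edge 7: e_7 = (-0.38, +0.73);  n_7 = (+0.8870, +0.4617)
∠(n_5, n_7) = 64.98°
δ = |180° − 64.98°| = 115.02°
115.02° > 2α = 33.40°  →  invalid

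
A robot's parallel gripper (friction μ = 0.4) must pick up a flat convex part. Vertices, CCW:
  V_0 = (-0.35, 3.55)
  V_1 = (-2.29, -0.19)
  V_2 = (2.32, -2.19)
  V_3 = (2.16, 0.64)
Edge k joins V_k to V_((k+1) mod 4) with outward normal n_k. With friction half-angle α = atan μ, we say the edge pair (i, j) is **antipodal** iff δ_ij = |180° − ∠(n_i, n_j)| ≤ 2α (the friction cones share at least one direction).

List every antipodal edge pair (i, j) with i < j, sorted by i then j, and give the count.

count = 2; pairs: (0,2), (1,3)

α = atan 0.4 = 21.80°;  2α = 43.60°
n_0 = (-0.8877, +0.4605)
n_1 = (-0.3980, -0.9174)
n_2 = (+0.9984, +0.0564)
n_3 = (+0.7572, +0.6531)
  (0,1): δ = 86.04°  ·
  (0,2): δ = 30.65°  ✓
  (0,3): δ = 68.20°  ·
  (1,2): δ = 63.31°  ·
  (1,3): δ = 25.77°  ✓
  (2,3): δ = 142.46°  ·
antipodal pairs: 2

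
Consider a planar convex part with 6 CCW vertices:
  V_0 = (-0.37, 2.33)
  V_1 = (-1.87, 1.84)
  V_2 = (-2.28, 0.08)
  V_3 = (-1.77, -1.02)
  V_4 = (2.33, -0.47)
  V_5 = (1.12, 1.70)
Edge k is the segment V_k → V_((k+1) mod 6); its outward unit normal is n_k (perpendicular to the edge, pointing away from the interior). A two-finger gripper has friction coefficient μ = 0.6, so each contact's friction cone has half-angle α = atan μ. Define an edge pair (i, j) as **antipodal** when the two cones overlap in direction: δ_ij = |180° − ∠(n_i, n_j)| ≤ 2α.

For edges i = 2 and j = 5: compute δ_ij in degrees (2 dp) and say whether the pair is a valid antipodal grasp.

δ = 42.21°, valid

α = atan 0.6 = 30.96°;  2α = 61.93°
edge 2: e_2 = (+0.51, -1.10);  n_2 = (-0.9072, -0.4206)
edge 5: e_5 = (-1.49, +0.63);  n_5 = (+0.3894, +0.9211)
∠(n_2, n_5) = 137.79°
δ = |180° − 137.79°| = 42.21°
42.21° ≤ 2α = 61.93°  →  valid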